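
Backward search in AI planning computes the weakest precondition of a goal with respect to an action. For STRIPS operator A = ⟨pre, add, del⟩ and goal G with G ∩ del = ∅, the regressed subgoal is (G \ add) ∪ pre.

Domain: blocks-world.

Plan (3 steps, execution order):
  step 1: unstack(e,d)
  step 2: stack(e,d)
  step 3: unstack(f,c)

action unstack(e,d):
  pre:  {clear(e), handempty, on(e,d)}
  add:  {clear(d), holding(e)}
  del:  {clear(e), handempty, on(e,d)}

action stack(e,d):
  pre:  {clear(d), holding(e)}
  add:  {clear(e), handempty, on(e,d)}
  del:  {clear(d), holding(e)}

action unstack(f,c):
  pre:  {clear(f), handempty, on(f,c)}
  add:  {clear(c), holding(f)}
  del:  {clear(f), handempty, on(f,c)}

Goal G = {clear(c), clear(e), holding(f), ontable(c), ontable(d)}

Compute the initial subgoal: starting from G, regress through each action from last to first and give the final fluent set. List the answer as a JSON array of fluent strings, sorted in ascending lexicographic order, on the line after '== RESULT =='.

Work backward from the goal:
  through step 3 (unstack(f,c)): drop {clear(c), holding(f)}, keep {clear(e), ontable(c), ontable(d)}, require {clear(f), handempty, on(f,c)}
    → {clear(e), clear(f), handempty, on(f,c), ontable(c), ontable(d)}
  through step 2 (stack(e,d)): drop {clear(e), handempty}, keep {clear(f), on(f,c), ontable(c), ontable(d)}, require {clear(d), holding(e)}
    → {clear(d), clear(f), holding(e), on(f,c), ontable(c), ontable(d)}
  through step 1 (unstack(e,d)): drop {clear(d), holding(e)}, keep {clear(f), on(f,c), ontable(c), ontable(d)}, require {clear(e), handempty, on(e,d)}
    → {clear(e), clear(f), handempty, on(e,d), on(f,c), ontable(c), ontable(d)}

== RESULT ==
["clear(e)", "clear(f)", "handempty", "on(e,d)", "on(f,c)", "ontable(c)", "ontable(d)"]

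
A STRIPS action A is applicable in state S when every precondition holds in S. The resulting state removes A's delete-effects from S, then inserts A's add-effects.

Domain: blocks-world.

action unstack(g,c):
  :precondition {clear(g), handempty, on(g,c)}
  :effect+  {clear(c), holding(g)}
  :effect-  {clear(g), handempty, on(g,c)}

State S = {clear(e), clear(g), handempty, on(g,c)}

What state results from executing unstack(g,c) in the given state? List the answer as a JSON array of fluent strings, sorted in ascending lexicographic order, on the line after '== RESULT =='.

Progress:
  pre ⊆ S: {clear(g), handempty, on(g,c)} ⊆ S  — applicable
  S \ del = {clear(e)}
  ∪ add   = {clear(c), clear(e), holding(g)}

== RESULT ==
["clear(c)", "clear(e)", "holding(g)"]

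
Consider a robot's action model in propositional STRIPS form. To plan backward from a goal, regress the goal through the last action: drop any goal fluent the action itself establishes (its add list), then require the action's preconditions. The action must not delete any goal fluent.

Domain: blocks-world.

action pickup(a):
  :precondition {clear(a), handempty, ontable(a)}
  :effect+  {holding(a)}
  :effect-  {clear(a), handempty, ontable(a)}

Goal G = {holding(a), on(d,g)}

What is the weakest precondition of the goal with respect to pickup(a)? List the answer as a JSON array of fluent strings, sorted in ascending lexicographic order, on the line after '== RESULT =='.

Regress:
  G ∩ del = {}  (empty — regression defined)
  G \ add = {holding(a), on(d,g)} \ {holding(a)} = {on(d,g)}
  ∪ pre   = {on(d,g)} ∪ {clear(a), handempty, ontable(a)}
          = {clear(a), handempty, on(d,g), ontable(a)}

== RESULT ==
["clear(a)", "handempty", "on(d,g)", "ontable(a)"]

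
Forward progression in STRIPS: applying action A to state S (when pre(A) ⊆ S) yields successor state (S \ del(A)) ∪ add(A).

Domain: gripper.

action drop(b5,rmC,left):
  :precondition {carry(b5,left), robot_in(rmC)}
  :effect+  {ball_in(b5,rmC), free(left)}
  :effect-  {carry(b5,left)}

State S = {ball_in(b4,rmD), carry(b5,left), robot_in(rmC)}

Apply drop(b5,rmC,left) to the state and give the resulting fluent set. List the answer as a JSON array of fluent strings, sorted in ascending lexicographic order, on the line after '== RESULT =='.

Compute (S \ del) ∪ add:
  pre ⊆ S: {carry(b5,left), robot_in(rmC)} ⊆ S  — applicable
  S \ del = {ball_in(b4,rmD), robot_in(rmC)}
  ∪ add   = {ball_in(b4,rmD), ball_in(b5,rmC), free(left), robot_in(rmC)}

== RESULT ==
["ball_in(b4,rmD)", "ball_in(b5,rmC)", "free(left)", "robot_in(rmC)"]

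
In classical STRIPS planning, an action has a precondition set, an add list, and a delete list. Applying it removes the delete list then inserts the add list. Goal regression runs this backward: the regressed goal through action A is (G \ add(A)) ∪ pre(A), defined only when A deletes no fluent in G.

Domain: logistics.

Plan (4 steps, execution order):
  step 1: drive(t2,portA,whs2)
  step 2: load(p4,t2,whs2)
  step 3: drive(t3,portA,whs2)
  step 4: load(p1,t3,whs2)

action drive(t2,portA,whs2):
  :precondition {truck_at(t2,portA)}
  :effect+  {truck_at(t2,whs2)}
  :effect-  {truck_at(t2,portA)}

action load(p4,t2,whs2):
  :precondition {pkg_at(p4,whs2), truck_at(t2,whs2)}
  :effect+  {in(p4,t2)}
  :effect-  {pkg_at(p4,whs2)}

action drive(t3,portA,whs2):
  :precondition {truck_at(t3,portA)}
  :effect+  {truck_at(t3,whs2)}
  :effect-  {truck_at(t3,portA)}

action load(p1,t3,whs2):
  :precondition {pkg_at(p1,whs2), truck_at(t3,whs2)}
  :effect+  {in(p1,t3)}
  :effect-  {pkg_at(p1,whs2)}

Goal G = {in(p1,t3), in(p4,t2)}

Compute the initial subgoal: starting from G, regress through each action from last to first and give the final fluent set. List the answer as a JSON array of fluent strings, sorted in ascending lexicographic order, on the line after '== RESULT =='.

Work backward from the goal:
  through step 4 (load(p1,t3,whs2)): drop {in(p1,t3)}, keep {in(p4,t2)}, require {pkg_at(p1,whs2), truck_at(t3,whs2)}
    → {in(p4,t2), pkg_at(p1,whs2), truck_at(t3,whs2)}
  through step 3 (drive(t3,portA,whs2)): drop {truck_at(t3,whs2)}, keep {in(p4,t2), pkg_at(p1,whs2)}, require {truck_at(t3,portA)}
    → {in(p4,t2), pkg_at(p1,whs2), truck_at(t3,portA)}
  through step 2 (load(p4,t2,whs2)): drop {in(p4,t2)}, keep {pkg_at(p1,whs2), truck_at(t3,portA)}, require {pkg_at(p4,whs2), truck_at(t2,whs2)}
    → {pkg_at(p1,whs2), pkg_at(p4,whs2), truck_at(t2,whs2), truck_at(t3,portA)}
  through step 1 (drive(t2,portA,whs2)): drop {truck_at(t2,whs2)}, keep {pkg_at(p1,whs2), pkg_at(p4,whs2), truck_at(t3,portA)}, require {truck_at(t2,portA)}
    → {pkg_at(p1,whs2), pkg_at(p4,whs2), truck_at(t2,portA), truck_at(t3,portA)}

== RESULT ==
["pkg_at(p1,whs2)", "pkg_at(p4,whs2)", "truck_at(t2,portA)", "truck_at(t3,portA)"]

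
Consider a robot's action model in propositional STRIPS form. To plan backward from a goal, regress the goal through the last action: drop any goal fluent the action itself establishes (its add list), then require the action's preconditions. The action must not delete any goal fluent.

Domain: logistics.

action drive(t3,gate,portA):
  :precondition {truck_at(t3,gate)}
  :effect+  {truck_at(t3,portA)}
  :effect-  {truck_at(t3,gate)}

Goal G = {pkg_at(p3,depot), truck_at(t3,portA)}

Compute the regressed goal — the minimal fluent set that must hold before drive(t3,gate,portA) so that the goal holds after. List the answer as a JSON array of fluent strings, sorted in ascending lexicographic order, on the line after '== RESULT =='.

Compute (G \ add) ∪ pre:
  G ∩ del = {}  (empty — regression defined)
  G \ add = {pkg_at(p3,depot), truck_at(t3,portA)} \ {truck_at(t3,portA)} = {pkg_at(p3,depot)}
  ∪ pre   = {pkg_at(p3,depot)} ∪ {truck_at(t3,gate)}
          = {pkg_at(p3,depot), truck_at(t3,gate)}

== RESULT ==
["pkg_at(p3,depot)", "truck_at(t3,gate)"]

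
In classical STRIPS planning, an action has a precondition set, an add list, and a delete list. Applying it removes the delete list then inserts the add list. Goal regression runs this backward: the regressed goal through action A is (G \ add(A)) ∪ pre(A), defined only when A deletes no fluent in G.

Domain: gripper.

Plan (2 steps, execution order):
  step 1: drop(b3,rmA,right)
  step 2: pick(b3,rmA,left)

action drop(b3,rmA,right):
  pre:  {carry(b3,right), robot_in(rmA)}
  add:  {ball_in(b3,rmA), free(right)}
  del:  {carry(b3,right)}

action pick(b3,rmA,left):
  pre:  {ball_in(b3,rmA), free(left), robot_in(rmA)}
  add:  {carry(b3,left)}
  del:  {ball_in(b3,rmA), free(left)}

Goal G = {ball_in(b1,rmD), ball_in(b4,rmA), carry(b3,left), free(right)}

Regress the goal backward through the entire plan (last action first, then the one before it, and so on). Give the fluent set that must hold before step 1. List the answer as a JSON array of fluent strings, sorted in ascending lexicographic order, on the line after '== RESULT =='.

Regress step by step:
  through step 2 (pick(b3,rmA,left)): drop {carry(b3,left)}, keep {ball_in(b1,rmD), ball_in(b4,rmA), free(right)}, require {ball_in(b3,rmA), free(left), robot_in(rmA)}
    → {ball_in(b1,rmD), ball_in(b3,rmA), ball_in(b4,rmA), free(left), free(right), robot_in(rmA)}
  through step 1 (drop(b3,rmA,right)): drop {ball_in(b3,rmA), free(right)}, keep {ball_in(b1,rmD), ball_in(b4,rmA), free(left), robot_in(rmA)}, require {carry(b3,right), robot_in(rmA)}
    → {ball_in(b1,rmD), ball_in(b4,rmA), carry(b3,right), free(left), robot_in(rmA)}

== RESULT ==
["ball_in(b1,rmD)", "ball_in(b4,rmA)", "carry(b3,right)", "free(left)", "robot_in(rmA)"]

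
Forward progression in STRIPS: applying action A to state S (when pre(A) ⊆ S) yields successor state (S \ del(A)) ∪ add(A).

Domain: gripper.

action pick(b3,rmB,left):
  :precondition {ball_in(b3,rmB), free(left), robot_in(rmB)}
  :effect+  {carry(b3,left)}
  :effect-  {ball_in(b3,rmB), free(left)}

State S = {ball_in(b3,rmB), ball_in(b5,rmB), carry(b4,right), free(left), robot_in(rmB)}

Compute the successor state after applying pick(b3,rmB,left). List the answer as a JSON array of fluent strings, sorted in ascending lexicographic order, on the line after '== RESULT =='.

Compute (S \ del) ∪ add:
  pre ⊆ S: {ball_in(b3,rmB), free(left), robot_in(rmB)} ⊆ S  — applicable
  S \ del = {ball_in(b5,rmB), carry(b4,right), robot_in(rmB)}
  ∪ add   = {ball_in(b5,rmB), carry(b3,left), carry(b4,right), robot_in(rmB)}

== RESULT ==
["ball_in(b5,rmB)", "carry(b3,left)", "carry(b4,right)", "robot_in(rmB)"]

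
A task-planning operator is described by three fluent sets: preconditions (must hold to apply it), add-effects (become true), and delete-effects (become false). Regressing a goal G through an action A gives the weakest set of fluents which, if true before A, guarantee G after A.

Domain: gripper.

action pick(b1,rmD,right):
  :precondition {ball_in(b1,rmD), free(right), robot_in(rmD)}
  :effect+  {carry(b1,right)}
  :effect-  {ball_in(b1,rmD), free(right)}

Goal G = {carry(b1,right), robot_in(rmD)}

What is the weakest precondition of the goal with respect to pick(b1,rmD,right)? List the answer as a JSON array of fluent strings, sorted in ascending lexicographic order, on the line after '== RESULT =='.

Regress:
  G ∩ del = {}  (empty — regression defined)
  G \ add = {carry(b1,right), robot_in(rmD)} \ {carry(b1,right)} = {robot_in(rmD)}
  ∪ pre   = {robot_in(rmD)} ∪ {ball_in(b1,rmD), free(right), robot_in(rmD)}
          = {ball_in(b1,rmD), free(right), robot_in(rmD)}

== RESULT ==
["ball_in(b1,rmD)", "free(right)", "robot_in(rmD)"]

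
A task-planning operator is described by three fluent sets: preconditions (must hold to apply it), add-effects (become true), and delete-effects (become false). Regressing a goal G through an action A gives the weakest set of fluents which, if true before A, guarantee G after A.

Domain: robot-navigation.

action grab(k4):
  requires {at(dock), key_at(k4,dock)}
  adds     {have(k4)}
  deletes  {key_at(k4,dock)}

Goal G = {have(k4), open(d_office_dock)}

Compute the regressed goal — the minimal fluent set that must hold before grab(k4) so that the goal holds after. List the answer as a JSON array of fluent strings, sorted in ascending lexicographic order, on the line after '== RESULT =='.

Compute (G \ add) ∪ pre:
  G ∩ del = {}  (empty — regression defined)
  G \ add = {have(k4), open(d_office_dock)} \ {have(k4)} = {open(d_office_dock)}
  ∪ pre   = {open(d_office_dock)} ∪ {at(dock), key_at(k4,dock)}
          = {at(dock), key_at(k4,dock), open(d_office_dock)}

== RESULT ==
["at(dock)", "key_at(k4,dock)", "open(d_office_dock)"]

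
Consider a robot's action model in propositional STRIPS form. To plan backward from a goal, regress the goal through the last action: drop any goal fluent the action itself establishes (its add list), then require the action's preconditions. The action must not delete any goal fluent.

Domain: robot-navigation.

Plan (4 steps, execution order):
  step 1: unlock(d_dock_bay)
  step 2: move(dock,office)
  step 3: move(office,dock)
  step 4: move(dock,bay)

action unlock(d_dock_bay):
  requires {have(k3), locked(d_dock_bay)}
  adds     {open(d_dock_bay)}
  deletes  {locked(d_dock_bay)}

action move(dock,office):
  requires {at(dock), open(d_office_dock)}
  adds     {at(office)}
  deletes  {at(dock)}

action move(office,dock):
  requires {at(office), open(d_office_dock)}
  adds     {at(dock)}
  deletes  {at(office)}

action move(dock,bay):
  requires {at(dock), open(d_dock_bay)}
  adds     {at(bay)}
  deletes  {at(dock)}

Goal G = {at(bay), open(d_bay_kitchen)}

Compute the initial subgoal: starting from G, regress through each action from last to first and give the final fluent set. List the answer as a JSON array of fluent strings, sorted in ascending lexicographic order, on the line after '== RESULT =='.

Regress step by step:
  through step 4 (move(dock,bay)): drop {at(bay)}, keep {open(d_bay_kitchen)}, require {at(dock), open(d_dock_bay)}
    → {at(dock), open(d_bay_kitchen), open(d_dock_bay)}
  through step 3 (move(office,dock)): drop {at(dock)}, keep {open(d_bay_kitchen), open(d_dock_bay)}, require {at(office), open(d_office_dock)}
    → {at(office), open(d_bay_kitchen), open(d_dock_bay), open(d_office_dock)}
  through step 2 (move(dock,office)): drop {at(office)}, keep {open(d_bay_kitchen), open(d_dock_bay), open(d_office_dock)}, require {at(dock), open(d_office_dock)}
    → {at(dock), open(d_bay_kitchen), open(d_dock_bay), open(d_office_dock)}
  through step 1 (unlock(d_dock_bay)): drop {open(d_dock_bay)}, keep {at(dock), open(d_bay_kitchen), open(d_office_dock)}, require {have(k3), locked(d_dock_bay)}
    → {at(dock), have(k3), locked(d_dock_bay), open(d_bay_kitchen), open(d_office_dock)}

== RESULT ==
["at(dock)", "have(k3)", "locked(d_dock_bay)", "open(d_bay_kitchen)", "open(d_office_dock)"]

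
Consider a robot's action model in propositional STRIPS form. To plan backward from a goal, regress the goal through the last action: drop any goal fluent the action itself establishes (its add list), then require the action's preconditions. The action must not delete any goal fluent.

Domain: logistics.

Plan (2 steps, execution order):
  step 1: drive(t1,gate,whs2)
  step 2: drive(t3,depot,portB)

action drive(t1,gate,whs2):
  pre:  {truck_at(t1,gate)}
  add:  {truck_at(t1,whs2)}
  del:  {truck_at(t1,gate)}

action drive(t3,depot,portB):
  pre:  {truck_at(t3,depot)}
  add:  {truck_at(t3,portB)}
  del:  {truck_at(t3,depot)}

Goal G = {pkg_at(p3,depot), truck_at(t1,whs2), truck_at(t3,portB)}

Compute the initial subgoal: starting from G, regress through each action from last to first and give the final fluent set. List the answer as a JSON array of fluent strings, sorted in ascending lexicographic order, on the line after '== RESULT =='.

Regress step by step:
  through step 2 (drive(t3,depot,portB)): drop {truck_at(t3,portB)}, keep {pkg_at(p3,depot), truck_at(t1,whs2)}, require {truck_at(t3,depot)}
    → {pkg_at(p3,depot), truck_at(t1,whs2), truck_at(t3,depot)}
  through step 1 (drive(t1,gate,whs2)): drop {truck_at(t1,whs2)}, keep {pkg_at(p3,depot), truck_at(t3,depot)}, require {truck_at(t1,gate)}
    → {pkg_at(p3,depot), truck_at(t1,gate), truck_at(t3,depot)}

== RESULT ==
["pkg_at(p3,depot)", "truck_at(t1,gate)", "truck_at(t3,depot)"]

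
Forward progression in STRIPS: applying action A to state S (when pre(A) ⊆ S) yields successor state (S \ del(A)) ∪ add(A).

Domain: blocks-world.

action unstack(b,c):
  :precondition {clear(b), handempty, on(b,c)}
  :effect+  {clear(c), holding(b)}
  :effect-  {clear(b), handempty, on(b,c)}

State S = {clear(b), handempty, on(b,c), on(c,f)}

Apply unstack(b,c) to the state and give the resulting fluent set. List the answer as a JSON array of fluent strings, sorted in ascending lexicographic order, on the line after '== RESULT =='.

Progress:
  pre ⊆ S: {clear(b), handempty, on(b,c)} ⊆ S  — applicable
  S \ del = {on(c,f)}
  ∪ add   = {clear(c), holding(b), on(c,f)}

== RESULT ==
["clear(c)", "holding(b)", "on(c,f)"]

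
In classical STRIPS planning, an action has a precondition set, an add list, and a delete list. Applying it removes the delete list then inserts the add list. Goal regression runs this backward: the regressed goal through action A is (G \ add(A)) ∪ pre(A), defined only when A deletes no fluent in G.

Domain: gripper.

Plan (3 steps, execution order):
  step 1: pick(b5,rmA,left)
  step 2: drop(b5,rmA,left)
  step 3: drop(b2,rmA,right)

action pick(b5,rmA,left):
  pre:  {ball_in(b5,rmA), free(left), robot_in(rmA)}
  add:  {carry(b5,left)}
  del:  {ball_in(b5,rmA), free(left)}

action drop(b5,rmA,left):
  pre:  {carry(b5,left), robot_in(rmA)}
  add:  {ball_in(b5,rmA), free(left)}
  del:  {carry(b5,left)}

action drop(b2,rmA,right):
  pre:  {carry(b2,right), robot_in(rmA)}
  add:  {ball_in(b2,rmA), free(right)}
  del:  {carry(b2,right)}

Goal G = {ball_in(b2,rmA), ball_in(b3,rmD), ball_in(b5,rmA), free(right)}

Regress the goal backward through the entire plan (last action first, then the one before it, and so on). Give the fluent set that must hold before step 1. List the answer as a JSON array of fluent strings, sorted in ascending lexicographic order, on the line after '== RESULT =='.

Regress step by step:
  through step 3 (drop(b2,rmA,right)): drop {ball_in(b2,rmA), free(right)}, keep {ball_in(b3,rmD), ball_in(b5,rmA)}, require {carry(b2,right), robot_in(rmA)}
    → {ball_in(b3,rmD), ball_in(b5,rmA), carry(b2,right), robot_in(rmA)}
  through step 2 (drop(b5,rmA,left)): drop {ball_in(b5,rmA)}, keep {ball_in(b3,rmD), carry(b2,right), robot_in(rmA)}, require {carry(b5,left), robot_in(rmA)}
    → {ball_in(b3,rmD), carry(b2,right), carry(b5,left), robot_in(rmA)}
  through step 1 (pick(b5,rmA,left)): drop {carry(b5,left)}, keep {ball_in(b3,rmD), carry(b2,right), robot_in(rmA)}, require {ball_in(b5,rmA), free(left), robot_in(rmA)}
    → {ball_in(b3,rmD), ball_in(b5,rmA), carry(b2,right), free(left), robot_in(rmA)}

== RESULT ==
["ball_in(b3,rmD)", "ball_in(b5,rmA)", "carry(b2,right)", "free(left)", "robot_in(rmA)"]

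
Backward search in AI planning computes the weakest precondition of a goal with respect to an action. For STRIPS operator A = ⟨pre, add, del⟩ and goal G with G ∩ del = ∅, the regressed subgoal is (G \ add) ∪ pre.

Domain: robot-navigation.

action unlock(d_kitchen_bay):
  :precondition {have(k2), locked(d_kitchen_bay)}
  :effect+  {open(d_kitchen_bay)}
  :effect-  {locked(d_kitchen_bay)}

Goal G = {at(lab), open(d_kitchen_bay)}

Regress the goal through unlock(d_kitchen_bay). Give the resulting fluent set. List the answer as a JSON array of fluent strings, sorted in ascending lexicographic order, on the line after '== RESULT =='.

Regress:
  G ∩ del = {}  (empty — regression defined)
  G \ add = {at(lab), open(d_kitchen_bay)} \ {open(d_kitchen_bay)} = {at(lab)}
  ∪ pre   = {at(lab)} ∪ {have(k2), locked(d_kitchen_bay)}
          = {at(lab), have(k2), locked(d_kitchen_bay)}

== RESULT ==
["at(lab)", "have(k2)", "locked(d_kitchen_bay)"]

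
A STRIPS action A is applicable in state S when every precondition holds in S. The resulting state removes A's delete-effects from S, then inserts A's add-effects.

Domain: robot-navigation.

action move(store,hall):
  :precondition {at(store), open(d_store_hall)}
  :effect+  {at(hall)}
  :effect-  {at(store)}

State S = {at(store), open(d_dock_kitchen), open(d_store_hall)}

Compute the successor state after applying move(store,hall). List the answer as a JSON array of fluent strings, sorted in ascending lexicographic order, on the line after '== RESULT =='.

Progress:
  pre ⊆ S: {at(store), open(d_store_hall)} ⊆ S  — applicable
  S \ del = {open(d_dock_kitchen), open(d_store_hall)}
  ∪ add   = {at(hall), open(d_dock_kitchen), open(d_store_hall)}

== RESULT ==
["at(hall)", "open(d_dock_kitchen)", "open(d_store_hall)"]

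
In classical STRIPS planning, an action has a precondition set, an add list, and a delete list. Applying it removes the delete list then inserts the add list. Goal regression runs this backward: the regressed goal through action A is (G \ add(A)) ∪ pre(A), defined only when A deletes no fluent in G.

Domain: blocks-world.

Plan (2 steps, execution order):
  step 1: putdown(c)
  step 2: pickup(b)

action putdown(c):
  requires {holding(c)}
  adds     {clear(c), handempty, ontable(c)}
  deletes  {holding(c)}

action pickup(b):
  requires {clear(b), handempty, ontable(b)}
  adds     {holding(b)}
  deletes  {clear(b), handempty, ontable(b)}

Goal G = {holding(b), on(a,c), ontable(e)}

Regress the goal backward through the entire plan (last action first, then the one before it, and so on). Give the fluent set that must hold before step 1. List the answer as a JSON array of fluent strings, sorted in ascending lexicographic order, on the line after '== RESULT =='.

Regress step by step:
  through step 2 (pickup(b)): drop {holding(b)}, keep {on(a,c), ontable(e)}, require {clear(b), handempty, ontable(b)}
    → {clear(b), handempty, on(a,c), ontable(b), ontable(e)}
  through step 1 (putdown(c)): drop {handempty}, keep {clear(b), on(a,c), ontable(b), ontable(e)}, require {holding(c)}
    → {clear(b), holding(c), on(a,c), ontable(b), ontable(e)}

== RESULT ==
["clear(b)", "holding(c)", "on(a,c)", "ontable(b)", "ontable(e)"]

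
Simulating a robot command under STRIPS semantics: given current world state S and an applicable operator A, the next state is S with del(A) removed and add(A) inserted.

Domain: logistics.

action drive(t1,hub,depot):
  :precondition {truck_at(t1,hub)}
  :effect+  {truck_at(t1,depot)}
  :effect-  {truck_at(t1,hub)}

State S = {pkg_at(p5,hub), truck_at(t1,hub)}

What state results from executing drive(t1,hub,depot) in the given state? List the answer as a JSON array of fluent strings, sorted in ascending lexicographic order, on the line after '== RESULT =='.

Progress:
  pre ⊆ S: {truck_at(t1,hub)} ⊆ S  — applicable
  S \ del = {pkg_at(p5,hub)}
  ∪ add   = {pkg_at(p5,hub), truck_at(t1,depot)}

== RESULT ==
["pkg_at(p5,hub)", "truck_at(t1,depot)"]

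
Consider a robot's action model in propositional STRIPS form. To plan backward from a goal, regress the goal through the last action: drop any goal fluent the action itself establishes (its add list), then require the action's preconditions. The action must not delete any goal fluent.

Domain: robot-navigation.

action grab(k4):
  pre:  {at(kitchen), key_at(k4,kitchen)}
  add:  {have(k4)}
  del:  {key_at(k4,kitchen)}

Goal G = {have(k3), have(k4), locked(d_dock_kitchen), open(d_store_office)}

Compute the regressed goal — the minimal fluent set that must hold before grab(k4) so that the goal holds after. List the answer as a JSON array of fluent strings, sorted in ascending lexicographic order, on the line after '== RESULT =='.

Regress:
  G ∩ del = {}  (empty — regression defined)
  G \ add = {have(k3), have(k4), locked(d_dock_kitchen), open(d_store_office)} \ {have(k4)} = {have(k3), locked(d_dock_kitchen), open(d_store_office)}
  ∪ pre   = {have(k3), locked(d_dock_kitchen), open(d_store_office)} ∪ {at(kitchen), key_at(k4,kitchen)}
          = {at(kitchen), have(k3), key_at(k4,kitchen), locked(d_dock_kitchen), open(d_store_office)}

== RESULT ==
["at(kitchen)", "have(k3)", "key_at(k4,kitchen)", "locked(d_dock_kitchen)", "open(d_store_office)"]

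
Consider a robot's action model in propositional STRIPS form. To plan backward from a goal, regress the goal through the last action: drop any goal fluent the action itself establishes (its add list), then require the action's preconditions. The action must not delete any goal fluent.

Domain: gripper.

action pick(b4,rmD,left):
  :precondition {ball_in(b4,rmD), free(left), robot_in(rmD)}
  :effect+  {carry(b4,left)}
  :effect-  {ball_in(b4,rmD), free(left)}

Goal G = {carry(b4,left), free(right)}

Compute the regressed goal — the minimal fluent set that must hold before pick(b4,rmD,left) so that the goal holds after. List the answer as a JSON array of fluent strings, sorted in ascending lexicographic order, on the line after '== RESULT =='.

Regress:
  G ∩ del = {}  (empty — regression defined)
  G \ add = {carry(b4,left), free(right)} \ {carry(b4,left)} = {free(right)}
  ∪ pre   = {free(right)} ∪ {ball_in(b4,rmD), free(left), robot_in(rmD)}
          = {ball_in(b4,rmD), free(left), free(right), robot_in(rmD)}

== RESULT ==
["ball_in(b4,rmD)", "free(left)", "free(right)", "robot_in(rmD)"]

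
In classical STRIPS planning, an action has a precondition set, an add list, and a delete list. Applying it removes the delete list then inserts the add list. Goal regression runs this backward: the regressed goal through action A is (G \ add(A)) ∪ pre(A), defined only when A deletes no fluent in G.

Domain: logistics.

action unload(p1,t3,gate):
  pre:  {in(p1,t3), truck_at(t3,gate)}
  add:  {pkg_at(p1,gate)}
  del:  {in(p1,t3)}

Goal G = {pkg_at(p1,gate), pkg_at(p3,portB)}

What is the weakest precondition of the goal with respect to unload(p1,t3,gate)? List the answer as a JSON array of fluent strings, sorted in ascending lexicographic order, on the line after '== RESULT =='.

Regress:
  G ∩ del = {}  (empty — regression defined)
  G \ add = {pkg_at(p1,gate), pkg_at(p3,portB)} \ {pkg_at(p1,gate)} = {pkg_at(p3,portB)}
  ∪ pre   = {pkg_at(p3,portB)} ∪ {in(p1,t3), truck_at(t3,gate)}
          = {in(p1,t3), pkg_at(p3,portB), truck_at(t3,gate)}

== RESULT ==
["in(p1,t3)", "pkg_at(p3,portB)", "truck_at(t3,gate)"]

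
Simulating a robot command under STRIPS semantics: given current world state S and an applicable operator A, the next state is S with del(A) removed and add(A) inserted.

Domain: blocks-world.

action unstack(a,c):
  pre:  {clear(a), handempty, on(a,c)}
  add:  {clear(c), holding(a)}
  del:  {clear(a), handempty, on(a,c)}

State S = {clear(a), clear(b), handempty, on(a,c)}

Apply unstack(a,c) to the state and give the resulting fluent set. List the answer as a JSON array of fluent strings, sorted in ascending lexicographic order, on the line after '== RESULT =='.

Progress:
  pre ⊆ S: {clear(a), handempty, on(a,c)} ⊆ S  — applicable
  S \ del = {clear(b)}
  ∪ add   = {clear(b), clear(c), holding(a)}

== RESULT ==
["clear(b)", "clear(c)", "holding(a)"]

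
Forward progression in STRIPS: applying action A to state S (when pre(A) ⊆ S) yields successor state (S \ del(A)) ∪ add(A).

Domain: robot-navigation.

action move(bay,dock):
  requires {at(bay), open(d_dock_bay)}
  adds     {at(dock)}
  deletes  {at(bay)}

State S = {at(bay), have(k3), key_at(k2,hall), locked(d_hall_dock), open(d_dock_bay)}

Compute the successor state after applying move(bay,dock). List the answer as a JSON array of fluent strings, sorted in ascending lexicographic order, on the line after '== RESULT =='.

Progress:
  pre ⊆ S: {at(bay), open(d_dock_bay)} ⊆ S  — applicable
  S \ del = {have(k3), key_at(k2,hall), locked(d_hall_dock), open(d_dock_bay)}
  ∪ add   = {at(dock), have(k3), key_at(k2,hall), locked(d_hall_dock), open(d_dock_bay)}

== RESULT ==
["at(dock)", "have(k3)", "key_at(k2,hall)", "locked(d_hall_dock)", "open(d_dock_bay)"]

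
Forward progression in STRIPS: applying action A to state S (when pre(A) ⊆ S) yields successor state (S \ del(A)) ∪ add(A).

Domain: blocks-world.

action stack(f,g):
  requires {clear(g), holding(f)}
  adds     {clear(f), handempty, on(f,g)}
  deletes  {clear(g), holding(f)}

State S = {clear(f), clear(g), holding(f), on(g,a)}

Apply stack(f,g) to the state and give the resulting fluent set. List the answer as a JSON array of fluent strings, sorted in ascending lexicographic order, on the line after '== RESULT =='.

Progress:
  pre ⊆ S: {clear(g), holding(f)} ⊆ S  — applicable
  S \ del = {clear(f), on(g,a)}
  ∪ add   = {clear(f), handempty, on(f,g), on(g,a)}

== RESULT ==
["clear(f)", "handempty", "on(f,g)", "on(g,a)"]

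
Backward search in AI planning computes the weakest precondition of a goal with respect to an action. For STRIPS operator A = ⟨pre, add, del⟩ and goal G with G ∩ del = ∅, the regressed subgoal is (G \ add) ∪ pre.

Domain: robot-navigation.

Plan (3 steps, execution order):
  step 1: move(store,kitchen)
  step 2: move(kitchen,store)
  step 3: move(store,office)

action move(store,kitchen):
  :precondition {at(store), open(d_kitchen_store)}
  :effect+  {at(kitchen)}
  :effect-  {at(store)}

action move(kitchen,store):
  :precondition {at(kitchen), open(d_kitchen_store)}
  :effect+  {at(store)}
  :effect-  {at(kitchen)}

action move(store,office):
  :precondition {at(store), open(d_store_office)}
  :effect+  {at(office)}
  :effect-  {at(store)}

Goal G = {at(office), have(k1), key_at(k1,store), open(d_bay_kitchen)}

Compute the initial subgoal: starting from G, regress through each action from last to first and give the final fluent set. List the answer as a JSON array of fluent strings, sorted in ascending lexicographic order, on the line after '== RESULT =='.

Work backward from the goal:
  through step 3 (move(store,office)): drop {at(office)}, keep {have(k1), key_at(k1,store), open(d_bay_kitchen)}, require {at(store), open(d_store_office)}
    → {at(store), have(k1), key_at(k1,store), open(d_bay_kitchen), open(d_store_office)}
  through step 2 (move(kitchen,store)): drop {at(store)}, keep {have(k1), key_at(k1,store), open(d_bay_kitchen), open(d_store_office)}, require {at(kitchen), open(d_kitchen_store)}
    → {at(kitchen), have(k1), key_at(k1,store), open(d_bay_kitchen), open(d_kitchen_store), open(d_store_office)}
  through step 1 (move(store,kitchen)): drop {at(kitchen)}, keep {have(k1), key_at(k1,store), open(d_bay_kitchen), open(d_kitchen_store), open(d_store_office)}, require {at(store), open(d_kitchen_store)}
    → {at(store), have(k1), key_at(k1,store), open(d_bay_kitchen), open(d_kitchen_store), open(d_store_office)}

== RESULT ==
["at(store)", "have(k1)", "key_at(k1,store)", "open(d_bay_kitchen)", "open(d_kitchen_store)", "open(d_store_office)"]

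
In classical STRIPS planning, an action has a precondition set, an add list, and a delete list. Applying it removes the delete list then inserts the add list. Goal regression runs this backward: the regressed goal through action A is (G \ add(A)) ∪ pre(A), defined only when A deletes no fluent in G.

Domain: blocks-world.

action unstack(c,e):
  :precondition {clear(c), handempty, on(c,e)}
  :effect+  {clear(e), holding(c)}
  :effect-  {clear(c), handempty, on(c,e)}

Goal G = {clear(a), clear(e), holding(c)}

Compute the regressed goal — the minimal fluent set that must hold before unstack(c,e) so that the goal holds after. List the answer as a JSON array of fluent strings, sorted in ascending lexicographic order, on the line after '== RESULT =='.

Regress:
  G ∩ del = {}  (empty — regression defined)
  G \ add = {clear(a), clear(e), holding(c)} \ {clear(e), holding(c)} = {clear(a)}
  ∪ pre   = {clear(a)} ∪ {clear(c), handempty, on(c,e)}
          = {clear(a), clear(c), handempty, on(c,e)}

== RESULT ==
["clear(a)", "clear(c)", "handempty", "on(c,e)"]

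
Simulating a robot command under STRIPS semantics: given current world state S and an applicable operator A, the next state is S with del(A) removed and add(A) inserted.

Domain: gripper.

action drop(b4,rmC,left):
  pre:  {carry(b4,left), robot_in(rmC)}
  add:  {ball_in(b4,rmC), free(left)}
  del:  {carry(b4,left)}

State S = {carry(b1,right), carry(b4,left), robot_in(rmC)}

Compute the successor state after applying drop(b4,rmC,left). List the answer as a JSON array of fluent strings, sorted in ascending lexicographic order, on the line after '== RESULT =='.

Progress:
  pre ⊆ S: {carry(b4,left), robot_in(rmC)} ⊆ S  — applicable
  S \ del = {carry(b1,right), robot_in(rmC)}
  ∪ add   = {ball_in(b4,rmC), carry(b1,right), free(left), robot_in(rmC)}

== RESULT ==
["ball_in(b4,rmC)", "carry(b1,right)", "free(left)", "robot_in(rmC)"]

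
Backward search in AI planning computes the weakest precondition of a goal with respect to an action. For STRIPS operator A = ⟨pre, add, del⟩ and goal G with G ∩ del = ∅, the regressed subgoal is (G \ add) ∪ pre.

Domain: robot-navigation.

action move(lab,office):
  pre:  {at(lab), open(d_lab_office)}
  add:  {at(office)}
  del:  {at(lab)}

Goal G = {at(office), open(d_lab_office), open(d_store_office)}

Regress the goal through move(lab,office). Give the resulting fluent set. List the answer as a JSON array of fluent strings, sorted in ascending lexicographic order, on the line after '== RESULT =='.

Regress:
  G ∩ del = {}  (empty — regression defined)
  G \ add = {at(office), open(d_lab_office), open(d_store_office)} \ {at(office)} = {open(d_lab_office), open(d_store_office)}
  ∪ pre   = {open(d_lab_office), open(d_store_office)} ∪ {at(lab), open(d_lab_office)}
          = {at(lab), open(d_lab_office), open(d_store_office)}

== RESULT ==
["at(lab)", "open(d_lab_office)", "open(d_store_office)"]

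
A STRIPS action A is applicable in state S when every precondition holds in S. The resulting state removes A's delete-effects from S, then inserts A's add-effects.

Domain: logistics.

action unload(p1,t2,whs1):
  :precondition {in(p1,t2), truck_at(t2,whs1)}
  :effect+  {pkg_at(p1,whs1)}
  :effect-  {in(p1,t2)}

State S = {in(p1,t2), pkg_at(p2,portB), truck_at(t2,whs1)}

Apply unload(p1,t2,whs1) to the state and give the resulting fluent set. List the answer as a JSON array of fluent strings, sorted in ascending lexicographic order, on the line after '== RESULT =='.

Compute (S \ del) ∪ add:
  pre ⊆ S: {in(p1,t2), truck_at(t2,whs1)} ⊆ S  — applicable
  S \ del = {pkg_at(p2,portB), truck_at(t2,whs1)}
  ∪ add   = {pkg_at(p1,whs1), pkg_at(p2,portB), truck_at(t2,whs1)}

== RESULT ==
["pkg_at(p1,whs1)", "pkg_at(p2,portB)", "truck_at(t2,whs1)"]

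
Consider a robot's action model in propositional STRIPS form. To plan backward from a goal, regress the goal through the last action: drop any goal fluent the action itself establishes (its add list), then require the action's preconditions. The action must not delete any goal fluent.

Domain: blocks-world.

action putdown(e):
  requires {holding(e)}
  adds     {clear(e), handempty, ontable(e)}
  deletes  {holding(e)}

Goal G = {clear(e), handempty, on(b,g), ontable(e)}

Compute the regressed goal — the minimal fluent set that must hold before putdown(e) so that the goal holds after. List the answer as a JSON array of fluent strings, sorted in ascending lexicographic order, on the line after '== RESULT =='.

Regress:
  G ∩ del = {}  (empty — regression defined)
  G \ add = {clear(e), handempty, on(b,g), ontable(e)} \ {clear(e), handempty, ontable(e)} = {on(b,g)}
  ∪ pre   = {on(b,g)} ∪ {holding(e)}
          = {holding(e), on(b,g)}

== RESULT ==
["holding(e)", "on(b,g)"]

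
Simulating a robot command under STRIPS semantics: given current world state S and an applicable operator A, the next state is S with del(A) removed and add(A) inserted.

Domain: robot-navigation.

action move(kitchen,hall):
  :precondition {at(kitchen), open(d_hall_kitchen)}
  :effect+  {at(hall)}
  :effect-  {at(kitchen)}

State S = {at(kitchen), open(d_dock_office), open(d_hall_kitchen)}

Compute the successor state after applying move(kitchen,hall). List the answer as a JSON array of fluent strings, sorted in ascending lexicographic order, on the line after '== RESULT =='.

Progress:
  pre ⊆ S: {at(kitchen), open(d_hall_kitchen)} ⊆ S  — applicable
  S \ del = {open(d_dock_office), open(d_hall_kitchen)}
  ∪ add   = {at(hall), open(d_dock_office), open(d_hall_kitchen)}

== RESULT ==
["at(hall)", "open(d_dock_office)", "open(d_hall_kitchen)"]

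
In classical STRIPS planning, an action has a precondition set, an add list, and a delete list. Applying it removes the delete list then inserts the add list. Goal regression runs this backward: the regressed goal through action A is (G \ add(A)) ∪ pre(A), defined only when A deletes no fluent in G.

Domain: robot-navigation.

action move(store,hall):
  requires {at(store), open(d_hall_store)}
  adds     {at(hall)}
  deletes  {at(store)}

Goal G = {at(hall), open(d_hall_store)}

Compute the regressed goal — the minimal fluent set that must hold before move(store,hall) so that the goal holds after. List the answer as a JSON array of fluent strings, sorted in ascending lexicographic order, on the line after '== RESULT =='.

Regress:
  G ∩ del = {}  (empty — regression defined)
  G \ add = {at(hall), open(d_hall_store)} \ {at(hall)} = {open(d_hall_store)}
  ∪ pre   = {open(d_hall_store)} ∪ {at(store), open(d_hall_store)}
          = {at(store), open(d_hall_store)}

== RESULT ==
["at(store)", "open(d_hall_store)"]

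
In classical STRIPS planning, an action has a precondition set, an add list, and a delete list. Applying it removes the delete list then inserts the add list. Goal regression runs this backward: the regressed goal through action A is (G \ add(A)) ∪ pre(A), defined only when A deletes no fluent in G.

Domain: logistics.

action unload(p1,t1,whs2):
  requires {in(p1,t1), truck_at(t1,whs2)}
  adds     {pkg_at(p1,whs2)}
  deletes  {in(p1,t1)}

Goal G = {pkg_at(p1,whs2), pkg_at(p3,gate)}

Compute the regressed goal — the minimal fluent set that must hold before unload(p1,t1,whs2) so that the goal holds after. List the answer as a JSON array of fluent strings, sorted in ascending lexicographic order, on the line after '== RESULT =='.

Compute (G \ add) ∪ pre:
  G ∩ del = {}  (empty — regression defined)
  G \ add = {pkg_at(p1,whs2), pkg_at(p3,gate)} \ {pkg_at(p1,whs2)} = {pkg_at(p3,gate)}
  ∪ pre   = {pkg_at(p3,gate)} ∪ {in(p1,t1), truck_at(t1,whs2)}
          = {in(p1,t1), pkg_at(p3,gate), truck_at(t1,whs2)}

== RESULT ==
["in(p1,t1)", "pkg_at(p3,gate)", "truck_at(t1,whs2)"]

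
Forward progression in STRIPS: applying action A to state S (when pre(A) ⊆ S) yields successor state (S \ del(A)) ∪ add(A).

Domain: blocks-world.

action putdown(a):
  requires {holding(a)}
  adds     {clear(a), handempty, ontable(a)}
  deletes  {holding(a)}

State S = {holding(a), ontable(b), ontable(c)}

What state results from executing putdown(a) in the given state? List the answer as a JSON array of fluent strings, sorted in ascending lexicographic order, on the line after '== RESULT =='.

Compute (S \ del) ∪ add:
  pre ⊆ S: {holding(a)} ⊆ S  — applicable
  S \ del = {ontable(b), ontable(c)}
  ∪ add   = {clear(a), handempty, ontable(a), ontable(b), ontable(c)}

== RESULT ==
["clear(a)", "handempty", "ontable(a)", "ontable(b)", "ontable(c)"]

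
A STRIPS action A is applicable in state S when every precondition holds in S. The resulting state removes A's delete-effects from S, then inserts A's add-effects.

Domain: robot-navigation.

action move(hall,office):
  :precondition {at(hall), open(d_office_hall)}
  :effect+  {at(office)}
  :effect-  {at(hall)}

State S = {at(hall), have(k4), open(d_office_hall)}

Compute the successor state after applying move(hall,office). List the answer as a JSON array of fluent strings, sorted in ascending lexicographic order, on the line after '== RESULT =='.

Progress:
  pre ⊆ S: {at(hall), open(d_office_hall)} ⊆ S  — applicable
  S \ del = {have(k4), open(d_office_hall)}
  ∪ add   = {at(office), have(k4), open(d_office_hall)}

== RESULT ==
["at(office)", "have(k4)", "open(d_office_hall)"]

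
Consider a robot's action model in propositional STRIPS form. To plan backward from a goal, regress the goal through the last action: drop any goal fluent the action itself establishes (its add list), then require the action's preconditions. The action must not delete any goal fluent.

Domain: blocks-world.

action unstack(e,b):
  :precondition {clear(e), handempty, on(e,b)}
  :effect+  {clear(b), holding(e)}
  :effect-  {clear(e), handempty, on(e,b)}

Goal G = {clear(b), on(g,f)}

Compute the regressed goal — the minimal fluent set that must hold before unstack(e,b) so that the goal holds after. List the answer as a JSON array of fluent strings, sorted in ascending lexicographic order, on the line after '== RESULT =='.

Regress:
  G ∩ del = {}  (empty — regression defined)
  G \ add = {clear(b), on(g,f)} \ {clear(b), holding(e)} = {on(g,f)}
  ∪ pre   = {on(g,f)} ∪ {clear(e), handempty, on(e,b)}
          = {clear(e), handempty, on(e,b), on(g,f)}

== RESULT ==
["clear(e)", "handempty", "on(e,b)", "on(g,f)"]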